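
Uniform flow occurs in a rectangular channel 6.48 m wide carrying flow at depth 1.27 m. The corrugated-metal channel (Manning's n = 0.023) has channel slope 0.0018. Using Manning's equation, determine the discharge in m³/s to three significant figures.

14.3 m³/s

A = b·y = 6.48 × 1.27 = 8.230 m²
P = b + 2y = 6.48 + 2×1.27 = 9.020 m
R = A/P = 8.230/9.020 = 0.9124 m
Q = (1/n)·A·R^(2/3)·S^(1/2) = (1/0.023) × 8.230 × 0.9124^(2/3) × 0.0018^(1/2) = 14.28 m³/s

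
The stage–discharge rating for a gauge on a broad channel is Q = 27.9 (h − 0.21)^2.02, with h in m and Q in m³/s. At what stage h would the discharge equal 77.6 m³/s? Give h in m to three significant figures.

h − h₀ = (Q/C)^(1/b) = (77.6/27.9)^(1/2.02) = 1.659 m
h = 0.21 + 1.659 = 1.869 m

1.87 m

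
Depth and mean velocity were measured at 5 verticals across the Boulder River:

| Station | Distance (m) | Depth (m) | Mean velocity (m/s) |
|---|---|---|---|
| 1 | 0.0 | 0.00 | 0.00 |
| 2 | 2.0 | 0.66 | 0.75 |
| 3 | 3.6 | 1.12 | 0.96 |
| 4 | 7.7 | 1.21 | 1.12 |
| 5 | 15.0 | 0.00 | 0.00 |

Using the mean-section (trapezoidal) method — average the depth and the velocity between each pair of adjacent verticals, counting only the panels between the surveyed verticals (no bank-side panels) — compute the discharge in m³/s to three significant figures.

8.91 m³/s

Panel 1-2: Δb = 2 m, d̄ = (0.00+0.66)/2 = 0.33, v̄ = (0.00+0.75)/2 = 0.375 → q = 2×0.33×0.375 = 0.2475 m³/s
Panel 2-3: Δb = 1.6 m, d̄ = (0.66+1.12)/2 = 0.89, v̄ = (0.75+0.96)/2 = 0.855 → q = 1.6×0.89×0.855 = 1.218 m³/s
Panel 3-4: Δb = 4.1 m, d̄ = (1.12+1.21)/2 = 1.165, v̄ = (0.96+1.12)/2 = 1.04 → q = 4.1×1.165×1.04 = 4.968 m³/s
Panel 4-5: Δb = 7.3 m, d̄ = (1.21+0.00)/2 = 0.605, v̄ = (1.12+0.00)/2 = 0.56 → q = 7.3×0.605×0.56 = 2.473 m³/s
Q = Σ q = 8.906 m³/s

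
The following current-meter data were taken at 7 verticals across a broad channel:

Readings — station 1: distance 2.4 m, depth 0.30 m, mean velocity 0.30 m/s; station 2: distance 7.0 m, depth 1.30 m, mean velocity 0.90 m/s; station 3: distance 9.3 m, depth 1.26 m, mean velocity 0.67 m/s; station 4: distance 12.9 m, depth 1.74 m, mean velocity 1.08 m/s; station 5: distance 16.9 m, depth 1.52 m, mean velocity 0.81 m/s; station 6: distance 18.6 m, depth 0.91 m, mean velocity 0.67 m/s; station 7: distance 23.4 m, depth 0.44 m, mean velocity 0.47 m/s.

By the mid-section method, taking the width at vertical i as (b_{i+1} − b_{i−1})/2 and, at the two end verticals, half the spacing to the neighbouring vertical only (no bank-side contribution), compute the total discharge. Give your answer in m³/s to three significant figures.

w_1 = (7.0 − 2.4)/2 = 2.3 m; q_1 = 0.30 × 0.30 × 2.3 = 0.2070 m³/s
w_2 = (9.3 − 2.4)/2 = 3.45 m; q_2 = 0.90 × 1.30 × 3.45 = 4.037 m³/s
w_3 = (12.9 − 7.0)/2 = 2.95 m; q_3 = 0.67 × 1.26 × 2.95 = 2.490 m³/s
w_4 = (16.9 − 9.3)/2 = 3.8 m; q_4 = 1.08 × 1.74 × 3.8 = 7.141 m³/s
w_5 = (18.6 − 12.9)/2 = 2.85 m; q_5 = 0.81 × 1.52 × 2.85 = 3.509 m³/s
w_6 = (23.4 − 16.9)/2 = 3.25 m; q_6 = 0.67 × 0.91 × 3.25 = 1.982 m³/s
w_7 = (23.4 − 18.6)/2 = 2.4 m; q_7 = 0.47 × 0.44 × 2.4 = 0.4963 m³/s
Q = Σ qᵢ = 19.86 m³/s

19.9 m³/s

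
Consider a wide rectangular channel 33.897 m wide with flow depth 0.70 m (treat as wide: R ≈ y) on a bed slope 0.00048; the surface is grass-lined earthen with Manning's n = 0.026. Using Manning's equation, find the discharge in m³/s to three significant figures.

15.8 m³/s

A = b·y = 33.897 × 0.70 = 23.73 m²
Wide channel: R ≈ y = 0.70 m
Q = (1/n)·A·R^(2/3)·S^(1/2) = (1/0.026) × 23.73 × 0.7000^(2/3) × 0.00048^(1/2) = 15.76 m³/s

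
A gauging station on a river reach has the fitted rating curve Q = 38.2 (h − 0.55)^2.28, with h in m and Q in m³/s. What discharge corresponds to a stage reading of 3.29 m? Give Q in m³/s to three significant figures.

Q = 38.2 × (3.29 − 0.55)^2.28 = 38.2 × 2.74^2.28 = 380.3 m³/s

380 m³/s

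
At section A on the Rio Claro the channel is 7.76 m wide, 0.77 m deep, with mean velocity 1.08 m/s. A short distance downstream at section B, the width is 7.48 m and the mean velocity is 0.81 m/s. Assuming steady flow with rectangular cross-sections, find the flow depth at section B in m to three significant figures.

1.07 m

Q = A₁V₁ = (7.76×0.77) × 1.08 = 6.453 m³/s
d₂ = Q/(b₂ V₂) = 6.453/(7.48×0.81) = 1.065 m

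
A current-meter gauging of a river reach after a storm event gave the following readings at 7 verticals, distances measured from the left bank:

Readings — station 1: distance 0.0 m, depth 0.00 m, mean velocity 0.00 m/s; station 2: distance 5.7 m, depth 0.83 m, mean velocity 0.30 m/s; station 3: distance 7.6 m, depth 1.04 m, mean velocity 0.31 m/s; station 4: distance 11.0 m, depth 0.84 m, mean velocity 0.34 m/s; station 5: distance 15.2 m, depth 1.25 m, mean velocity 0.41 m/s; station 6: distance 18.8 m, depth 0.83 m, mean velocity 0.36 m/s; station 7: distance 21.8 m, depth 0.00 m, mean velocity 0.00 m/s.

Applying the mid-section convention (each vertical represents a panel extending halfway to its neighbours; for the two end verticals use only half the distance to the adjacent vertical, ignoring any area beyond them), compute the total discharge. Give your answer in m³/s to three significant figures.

w_2 = (7.6 − 0.0)/2 = 3.8 m; q_2 = 0.30 × 0.83 × 3.8 = 0.9462 m³/s
w_3 = (11.0 − 5.7)/2 = 2.65 m; q_3 = 0.31 × 1.04 × 2.65 = 0.8544 m³/s
w_4 = (15.2 − 7.6)/2 = 3.8 m; q_4 = 0.34 × 0.84 × 3.8 = 1.085 m³/s
w_5 = (18.8 − 11.0)/2 = 3.9 m; q_5 = 0.41 × 1.25 × 3.9 = 1.999 m³/s
w_6 = (21.8 − 15.2)/2 = 3.3 m; q_6 = 0.36 × 0.83 × 3.3 = 0.9860 m³/s
Stations 1, 7 contribute zero (depth or velocity is 0).
Q = Σ qᵢ = 5.871 m³/s

5.87 m³/s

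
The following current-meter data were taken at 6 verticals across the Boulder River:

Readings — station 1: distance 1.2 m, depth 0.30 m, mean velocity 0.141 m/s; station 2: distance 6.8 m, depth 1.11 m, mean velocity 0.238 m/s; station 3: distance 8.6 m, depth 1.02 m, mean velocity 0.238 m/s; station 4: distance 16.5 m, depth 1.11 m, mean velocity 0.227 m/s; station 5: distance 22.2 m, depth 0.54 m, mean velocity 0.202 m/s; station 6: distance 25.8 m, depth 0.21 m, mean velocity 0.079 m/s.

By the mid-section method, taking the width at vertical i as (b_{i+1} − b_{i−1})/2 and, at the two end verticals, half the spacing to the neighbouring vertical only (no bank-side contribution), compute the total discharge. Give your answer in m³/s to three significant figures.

w_1 = (6.8 − 1.2)/2 = 2.8 m; q_1 = 0.141 × 0.30 × 2.8 = 0.1184 m³/s
w_2 = (8.6 − 1.2)/2 = 3.7 m; q_2 = 0.238 × 1.11 × 3.7 = 0.9775 m³/s
w_3 = (16.5 − 6.8)/2 = 4.85 m; q_3 = 0.238 × 1.02 × 4.85 = 1.177 m³/s
w_4 = (22.2 − 8.6)/2 = 6.8 m; q_4 = 0.227 × 1.11 × 6.8 = 1.713 m³/s
w_5 = (25.8 − 16.5)/2 = 4.65 m; q_5 = 0.202 × 0.54 × 4.65 = 0.5072 m³/s
w_6 = (25.8 − 22.2)/2 = 1.8 m; q_6 = 0.079 × 0.21 × 1.8 = 0.02986 m³/s
Q = Σ qᵢ = 4.524 m³/s

4.52 m³/s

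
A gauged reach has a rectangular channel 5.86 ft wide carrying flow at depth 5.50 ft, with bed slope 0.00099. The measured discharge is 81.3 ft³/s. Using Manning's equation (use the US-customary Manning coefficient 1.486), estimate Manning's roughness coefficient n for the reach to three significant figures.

0.0286

A = b·y = 5.86 × 5.50 = 32.23 ft²
P = b + 2y = 5.86 + 2×5.50 = 16.86 ft
R = A/P = 32.23/16.86 = 1.912 ft
n = (1.486/Q)·A·R^(2/3)·S^(1/2) = (1.486/81.3) × 32.23 × 1.540 × 0.03146 = 0.02855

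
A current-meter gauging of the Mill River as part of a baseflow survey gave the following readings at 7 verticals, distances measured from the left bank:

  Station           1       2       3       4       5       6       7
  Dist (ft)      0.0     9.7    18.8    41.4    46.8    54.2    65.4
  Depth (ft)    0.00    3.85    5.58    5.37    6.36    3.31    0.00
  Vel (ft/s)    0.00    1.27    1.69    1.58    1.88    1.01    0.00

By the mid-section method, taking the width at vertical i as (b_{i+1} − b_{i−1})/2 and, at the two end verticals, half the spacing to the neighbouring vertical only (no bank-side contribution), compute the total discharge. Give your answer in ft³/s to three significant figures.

w_2 = (18.8 − 0.0)/2 = 9.4 ft; q_2 = 1.27 × 3.85 × 9.4 = 45.96 ft³/s
w_3 = (41.4 − 9.7)/2 = 15.85 ft; q_3 = 1.69 × 5.58 × 15.85 = 149.5 ft³/s
w_4 = (46.8 − 18.8)/2 = 14 ft; q_4 = 1.58 × 5.37 × 14 = 118.8 ft³/s
w_5 = (54.2 − 41.4)/2 = 6.4 ft; q_5 = 1.88 × 6.36 × 6.4 = 76.52 ft³/s
w_6 = (65.4 − 46.8)/2 = 9.3 ft; q_6 = 1.01 × 3.31 × 9.3 = 31.09 ft³/s
Stations 1, 7 contribute zero (depth or velocity is 0).
Q = Σ qᵢ = 421.8 ft³/s

422 ft³/s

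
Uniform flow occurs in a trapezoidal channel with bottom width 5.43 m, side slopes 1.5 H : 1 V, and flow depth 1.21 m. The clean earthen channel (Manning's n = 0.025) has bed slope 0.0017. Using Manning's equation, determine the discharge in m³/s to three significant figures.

13.4 m³/s

A = (b + z·y)·y = (5.43 + 1.5×1.21)×1.21 = 8.766 m²
P = b + 2y√(1+z²) = 5.43 + 2×1.21×√(1+1.5²) = 9.793 m
R = A/P = 8.766/9.793 = 0.8952 m
Q = (1/n)·A·R^(2/3)·S^(1/2) = (1/0.025) × 8.766 × 0.8952^(2/3) × 0.0017^(1/2) = 13.43 m³/s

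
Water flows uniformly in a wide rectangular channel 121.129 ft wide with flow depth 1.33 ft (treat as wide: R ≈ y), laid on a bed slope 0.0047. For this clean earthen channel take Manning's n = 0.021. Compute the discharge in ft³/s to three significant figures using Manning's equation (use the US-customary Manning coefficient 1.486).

945 ft³/s

A = b·y = 121.129 × 1.33 = 161.1 ft²
Wide channel: R ≈ y = 1.33 ft
Q = (1.486/n)·A·R^(2/3)·S^(1/2) = (1.486/0.021) × 161.1 × 1.330^(2/3) × 0.0047^(1/2) = 945.2 ft³/s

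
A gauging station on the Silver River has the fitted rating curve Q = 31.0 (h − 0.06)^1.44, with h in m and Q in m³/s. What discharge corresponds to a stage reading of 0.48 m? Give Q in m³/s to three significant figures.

8.89 m³/s

Q = 31.0 × (0.48 − 0.06)^1.44 = 31.0 × 0.42^1.44 = 8.889 m³/s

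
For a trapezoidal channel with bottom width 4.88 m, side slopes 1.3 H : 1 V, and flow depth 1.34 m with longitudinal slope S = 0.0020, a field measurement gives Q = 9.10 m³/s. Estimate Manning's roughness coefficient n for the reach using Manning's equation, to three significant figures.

A = (b + z·y)·y = (4.88 + 1.3×1.34)×1.34 = 8.873 m²
P = b + 2y√(1+z²) = 4.88 + 2×1.34×√(1+1.3²) = 9.276 m
R = A/P = 8.873/9.276 = 0.9567 m
n = (1/Q)·A·R^(2/3)·S^(1/2) = (1/9.10) × 8.873 × 0.9709 × 0.04472 = 0.04234

0.0423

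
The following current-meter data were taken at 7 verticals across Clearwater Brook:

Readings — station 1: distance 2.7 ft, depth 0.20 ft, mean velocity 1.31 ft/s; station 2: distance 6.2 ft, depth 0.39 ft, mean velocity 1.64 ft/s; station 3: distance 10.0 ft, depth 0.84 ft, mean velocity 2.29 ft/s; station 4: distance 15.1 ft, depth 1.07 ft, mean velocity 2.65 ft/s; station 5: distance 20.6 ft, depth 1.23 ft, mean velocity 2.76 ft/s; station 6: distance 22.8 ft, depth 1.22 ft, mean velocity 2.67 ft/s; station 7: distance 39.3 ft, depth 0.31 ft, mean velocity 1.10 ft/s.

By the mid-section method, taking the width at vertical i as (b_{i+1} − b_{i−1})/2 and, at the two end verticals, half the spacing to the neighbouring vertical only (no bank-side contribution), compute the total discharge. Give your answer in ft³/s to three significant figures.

w_1 = (6.2 − 2.7)/2 = 1.75 ft; q_1 = 1.31 × 0.20 × 1.75 = 0.4585 ft³/s
w_2 = (10.0 − 2.7)/2 = 3.65 ft; q_2 = 1.64 × 0.39 × 3.65 = 2.335 ft³/s
w_3 = (15.1 − 6.2)/2 = 4.45 ft; q_3 = 2.29 × 0.84 × 4.45 = 8.560 ft³/s
w_4 = (20.6 − 10.0)/2 = 5.3 ft; q_4 = 2.65 × 1.07 × 5.3 = 15.03 ft³/s
w_5 = (22.8 − 15.1)/2 = 3.85 ft; q_5 = 2.76 × 1.23 × 3.85 = 13.07 ft³/s
w_6 = (39.3 − 20.6)/2 = 9.35 ft; q_6 = 2.67 × 1.22 × 9.35 = 30.46 ft³/s
w_7 = (39.3 − 22.8)/2 = 8.25 ft; q_7 = 1.10 × 0.31 × 8.25 = 2.813 ft³/s
Q = Σ qᵢ = 72.72 ft³/s

72.7 ft³/s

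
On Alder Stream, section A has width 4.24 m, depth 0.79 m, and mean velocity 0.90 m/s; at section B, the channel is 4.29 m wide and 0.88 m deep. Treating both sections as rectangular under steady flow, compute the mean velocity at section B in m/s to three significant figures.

Q = A₁V₁ = (4.24×0.79) × 0.90 = 3.015 m³/s
A₂ = 4.29 × 0.88 = 3.775 m²
V₂ = Q/A₂ = 3.015/3.775 = 0.7985 m/s

0.799 m/s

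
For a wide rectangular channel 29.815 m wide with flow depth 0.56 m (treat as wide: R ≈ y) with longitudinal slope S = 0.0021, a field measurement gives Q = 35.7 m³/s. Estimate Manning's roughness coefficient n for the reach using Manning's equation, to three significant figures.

A = b·y = 29.815 × 0.56 = 16.70 m²
Wide channel: R ≈ y = 0.56 m
n = (1/Q)·A·R^(2/3)·S^(1/2) = (1/35.7) × 16.70 × 0.6794 × 0.04583 = 0.01456

0.0146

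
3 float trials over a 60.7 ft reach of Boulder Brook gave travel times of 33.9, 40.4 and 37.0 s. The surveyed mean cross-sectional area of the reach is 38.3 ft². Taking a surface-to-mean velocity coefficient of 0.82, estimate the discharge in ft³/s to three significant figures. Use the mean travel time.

t̄ = (33.9 + 40.4 + 37.0) / 3 = 37.1 s
v_surface = L / t̄ = 60.7 / 37.1 = 1.636 ft/s
v_mean = 0.82 × 1.636 = 1.342 ft/s
Q = A × v_mean = 38.3 × 1.342 = 51.38 ft³/s

51.4 ft³/s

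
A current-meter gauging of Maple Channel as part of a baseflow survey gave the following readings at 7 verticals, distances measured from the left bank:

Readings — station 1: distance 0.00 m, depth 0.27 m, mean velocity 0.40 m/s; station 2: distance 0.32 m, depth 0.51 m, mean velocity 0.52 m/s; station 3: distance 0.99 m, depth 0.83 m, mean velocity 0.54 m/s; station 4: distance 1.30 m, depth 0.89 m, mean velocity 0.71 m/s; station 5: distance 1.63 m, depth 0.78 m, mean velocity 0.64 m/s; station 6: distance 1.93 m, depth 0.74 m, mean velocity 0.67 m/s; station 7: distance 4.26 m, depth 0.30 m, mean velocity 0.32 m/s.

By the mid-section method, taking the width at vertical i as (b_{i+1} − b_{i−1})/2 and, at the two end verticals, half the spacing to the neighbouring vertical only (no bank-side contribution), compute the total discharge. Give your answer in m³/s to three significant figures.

1.49 m³/s

w_1 = (0.32 − 0.00)/2 = 0.16 m; q_1 = 0.40 × 0.27 × 0.16 = 0.01728 m³/s
w_2 = (0.99 − 0.00)/2 = 0.495 m; q_2 = 0.52 × 0.51 × 0.495 = 0.1313 m³/s
w_3 = (1.30 − 0.32)/2 = 0.49 m; q_3 = 0.54 × 0.83 × 0.49 = 0.2196 m³/s
w_4 = (1.63 − 0.99)/2 = 0.32 m; q_4 = 0.71 × 0.89 × 0.32 = 0.2022 m³/s
w_5 = (1.93 − 1.30)/2 = 0.315 m; q_5 = 0.64 × 0.78 × 0.315 = 0.1572 m³/s
w_6 = (4.26 − 1.63)/2 = 1.315 m; q_6 = 0.67 × 0.74 × 1.315 = 0.6520 m³/s
w_7 = (4.26 − 1.93)/2 = 1.165 m; q_7 = 0.32 × 0.30 × 1.165 = 0.1118 m³/s
Q = Σ qᵢ = 1.491 m³/s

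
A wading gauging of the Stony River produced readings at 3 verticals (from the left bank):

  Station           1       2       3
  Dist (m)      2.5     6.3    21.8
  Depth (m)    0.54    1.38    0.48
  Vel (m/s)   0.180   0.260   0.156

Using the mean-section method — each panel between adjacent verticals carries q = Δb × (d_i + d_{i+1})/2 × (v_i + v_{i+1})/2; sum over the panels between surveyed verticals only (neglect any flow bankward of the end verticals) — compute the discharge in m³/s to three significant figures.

Panel 1-2: Δb = 3.8 m, d̄ = (0.54+1.38)/2 = 0.96, v̄ = (0.180+0.260)/2 = 0.22 → q = 3.8×0.96×0.22 = 0.8026 m³/s
Panel 2-3: Δb = 15.5 m, d̄ = (1.38+0.48)/2 = 0.93, v̄ = (0.260+0.156)/2 = 0.208 → q = 15.5×0.93×0.208 = 2.998 m³/s
Q = Σ q = 3.801 m³/s

3.80 m³/s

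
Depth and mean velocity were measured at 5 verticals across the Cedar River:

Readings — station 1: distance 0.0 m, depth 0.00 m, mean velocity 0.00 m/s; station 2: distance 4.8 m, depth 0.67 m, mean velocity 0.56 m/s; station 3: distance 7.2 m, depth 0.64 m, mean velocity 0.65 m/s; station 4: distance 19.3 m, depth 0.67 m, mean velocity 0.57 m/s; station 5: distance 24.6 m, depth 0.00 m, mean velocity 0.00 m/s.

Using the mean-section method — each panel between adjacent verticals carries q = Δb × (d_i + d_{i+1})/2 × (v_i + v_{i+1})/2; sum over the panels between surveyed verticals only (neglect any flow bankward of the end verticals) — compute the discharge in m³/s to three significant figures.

6.74 m³/s

Panel 1-2: Δb = 4.8 m, d̄ = (0.00+0.67)/2 = 0.335, v̄ = (0.00+0.56)/2 = 0.28 → q = 4.8×0.335×0.28 = 0.4502 m³/s
Panel 2-3: Δb = 2.4 m, d̄ = (0.67+0.64)/2 = 0.655, v̄ = (0.56+0.65)/2 = 0.605 → q = 2.4×0.655×0.605 = 0.9511 m³/s
Panel 3-4: Δb = 12.1 m, d̄ = (0.64+0.67)/2 = 0.655, v̄ = (0.65+0.57)/2 = 0.61 → q = 12.1×0.655×0.61 = 4.835 m³/s
Panel 4-5: Δb = 5.3 m, d̄ = (0.67+0.00)/2 = 0.335, v̄ = (0.57+0.00)/2 = 0.285 → q = 5.3×0.335×0.285 = 0.5060 m³/s
Q = Σ q = 6.742 m³/s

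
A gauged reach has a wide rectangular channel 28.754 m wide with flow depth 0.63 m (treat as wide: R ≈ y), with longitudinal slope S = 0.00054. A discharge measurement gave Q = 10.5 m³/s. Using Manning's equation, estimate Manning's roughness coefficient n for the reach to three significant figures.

0.0295

A = b·y = 28.754 × 0.63 = 18.12 m²
Wide channel: R ≈ y = 0.63 m
n = (1/Q)·A·R^(2/3)·S^(1/2) = (1/10.5) × 18.12 × 0.7349 × 0.02324 = 0.02946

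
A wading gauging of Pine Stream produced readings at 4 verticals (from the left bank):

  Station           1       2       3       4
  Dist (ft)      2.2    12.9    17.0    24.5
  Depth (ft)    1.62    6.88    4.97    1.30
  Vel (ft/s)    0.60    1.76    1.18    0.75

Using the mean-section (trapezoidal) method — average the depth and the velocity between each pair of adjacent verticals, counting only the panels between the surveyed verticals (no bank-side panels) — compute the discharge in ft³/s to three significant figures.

112 ft³/s

Panel 1-2: Δb = 10.7 ft, d̄ = (1.62+6.88)/2 = 4.25, v̄ = (0.60+1.76)/2 = 1.18 → q = 10.7×4.25×1.18 = 53.66 ft³/s
Panel 2-3: Δb = 4.1 ft, d̄ = (6.88+4.97)/2 = 5.925, v̄ = (1.76+1.18)/2 = 1.47 → q = 4.1×5.925×1.47 = 35.71 ft³/s
Panel 3-4: Δb = 7.5 ft, d̄ = (4.97+1.30)/2 = 3.135, v̄ = (1.18+0.75)/2 = 0.965 → q = 7.5×3.135×0.965 = 22.69 ft³/s
Q = Σ q = 112.1 ft³/s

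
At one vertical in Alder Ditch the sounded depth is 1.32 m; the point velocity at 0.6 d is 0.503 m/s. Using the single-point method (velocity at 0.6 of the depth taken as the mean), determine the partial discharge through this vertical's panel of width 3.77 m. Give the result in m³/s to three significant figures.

2.50 m³/s

v̄ = v₀.₆ = 0.503 m/s
q = v̄ × d × w = 0.5030 × 1.32 × 3.77 = 2.503 m³/s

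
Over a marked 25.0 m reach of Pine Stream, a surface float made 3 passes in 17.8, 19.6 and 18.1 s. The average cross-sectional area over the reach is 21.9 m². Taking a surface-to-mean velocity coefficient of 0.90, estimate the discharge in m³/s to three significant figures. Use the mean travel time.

t̄ = (17.8 + 19.6 + 18.1) / 3 = 18.5 s
v_surface = L / t̄ = 25.0 / 18.5 = 1.351 m/s
v_mean = 0.90 × 1.351 = 1.216 m/s
Q = A × v_mean = 21.9 × 1.216 = 26.64 m³/s

26.6 m³/s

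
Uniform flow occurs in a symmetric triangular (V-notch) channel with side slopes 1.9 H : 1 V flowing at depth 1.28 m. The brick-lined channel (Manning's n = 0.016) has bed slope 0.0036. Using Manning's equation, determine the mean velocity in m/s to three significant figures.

2.57 m/s

A = z·y² = 1.9×1.28² = 3.113 m²
P = 2y√(1+z²) = 2×1.28×√(1+1.9²) = 5.497 m
R = A/P = 3.113/5.497 = 0.5663 m
Q = (1/n)·A·R^(2/3)·S^(1/2) = (1/0.016) × 3.113 × 0.5663^(2/3) × 0.0036^(1/2) = 7.991 m³/s
V = Q/A = 7.991/3.113 = 2.567 m/s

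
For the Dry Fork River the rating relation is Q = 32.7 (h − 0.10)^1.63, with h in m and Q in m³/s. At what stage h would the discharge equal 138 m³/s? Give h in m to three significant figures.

h − h₀ = (Q/C)^(1/b) = (138/32.7)^(1/1.63) = 2.419 m
h = 0.10 + 2.419 = 2.519 m

2.52 m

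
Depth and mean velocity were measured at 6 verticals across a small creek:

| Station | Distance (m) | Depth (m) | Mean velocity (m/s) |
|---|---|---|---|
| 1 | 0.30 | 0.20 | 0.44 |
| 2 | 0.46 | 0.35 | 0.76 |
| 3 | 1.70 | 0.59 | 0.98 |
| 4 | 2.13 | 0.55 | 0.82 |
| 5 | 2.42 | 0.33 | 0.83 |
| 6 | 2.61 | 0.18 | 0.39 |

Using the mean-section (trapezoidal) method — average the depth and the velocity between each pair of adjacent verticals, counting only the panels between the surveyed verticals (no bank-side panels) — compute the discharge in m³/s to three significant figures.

Panel 1-2: Δb = 0.16 m, d̄ = (0.20+0.35)/2 = 0.275, v̄ = (0.44+0.76)/2 = 0.6 → q = 0.16×0.275×0.6 = 0.02640 m³/s
Panel 2-3: Δb = 1.24 m, d̄ = (0.35+0.59)/2 = 0.47, v̄ = (0.76+0.98)/2 = 0.87 → q = 1.24×0.47×0.87 = 0.5070 m³/s
Panel 3-4: Δb = 0.43 m, d̄ = (0.59+0.55)/2 = 0.57, v̄ = (0.98+0.82)/2 = 0.9 → q = 0.43×0.57×0.9 = 0.2206 m³/s
Panel 4-5: Δb = 0.29 m, d̄ = (0.55+0.33)/2 = 0.44, v̄ = (0.82+0.83)/2 = 0.825 → q = 0.29×0.44×0.825 = 0.1053 m³/s
Panel 5-6: Δb = 0.19 m, d̄ = (0.33+0.18)/2 = 0.255, v̄ = (0.83+0.39)/2 = 0.61 → q = 0.19×0.255×0.61 = 0.02955 m³/s
Q = Σ q = 0.8889 m³/s

0.889 m³/s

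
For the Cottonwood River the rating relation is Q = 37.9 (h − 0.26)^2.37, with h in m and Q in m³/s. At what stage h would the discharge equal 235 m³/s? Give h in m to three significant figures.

h − h₀ = (Q/C)^(1/b) = (235/37.9)^(1/2.37) = 2.160 m
h = 0.26 + 2.160 = 2.420 m

2.42 m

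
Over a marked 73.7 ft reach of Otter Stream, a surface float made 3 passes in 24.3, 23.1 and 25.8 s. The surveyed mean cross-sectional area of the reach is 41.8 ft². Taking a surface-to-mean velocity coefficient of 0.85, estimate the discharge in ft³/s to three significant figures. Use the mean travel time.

t̄ = (24.3 + 23.1 + 25.8) / 3 = 24.4 s
v_surface = L / t̄ = 73.7 / 24.4 = 3.020 ft/s
v_mean = 0.85 × 3.020 = 2.567 ft/s
Q = A × v_mean = 41.8 × 2.567 = 107.3 ft³/s

107 ft³/s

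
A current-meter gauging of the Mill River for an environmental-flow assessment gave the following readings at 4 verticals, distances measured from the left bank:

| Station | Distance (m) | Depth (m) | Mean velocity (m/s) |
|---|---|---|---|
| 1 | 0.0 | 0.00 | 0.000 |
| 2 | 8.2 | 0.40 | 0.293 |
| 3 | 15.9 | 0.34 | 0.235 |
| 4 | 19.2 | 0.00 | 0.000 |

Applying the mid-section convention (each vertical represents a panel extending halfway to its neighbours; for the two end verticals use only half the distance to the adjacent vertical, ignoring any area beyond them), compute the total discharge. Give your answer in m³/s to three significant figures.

w_2 = (15.9 − 0.0)/2 = 7.95 m; q_2 = 0.293 × 0.40 × 7.95 = 0.9317 m³/s
w_3 = (19.2 − 8.2)/2 = 5.5 m; q_3 = 0.235 × 0.34 × 5.5 = 0.4395 m³/s
Stations 1, 4 contribute zero (depth or velocity is 0).
Q = Σ qᵢ = 1.371 m³/s

1.37 m³/s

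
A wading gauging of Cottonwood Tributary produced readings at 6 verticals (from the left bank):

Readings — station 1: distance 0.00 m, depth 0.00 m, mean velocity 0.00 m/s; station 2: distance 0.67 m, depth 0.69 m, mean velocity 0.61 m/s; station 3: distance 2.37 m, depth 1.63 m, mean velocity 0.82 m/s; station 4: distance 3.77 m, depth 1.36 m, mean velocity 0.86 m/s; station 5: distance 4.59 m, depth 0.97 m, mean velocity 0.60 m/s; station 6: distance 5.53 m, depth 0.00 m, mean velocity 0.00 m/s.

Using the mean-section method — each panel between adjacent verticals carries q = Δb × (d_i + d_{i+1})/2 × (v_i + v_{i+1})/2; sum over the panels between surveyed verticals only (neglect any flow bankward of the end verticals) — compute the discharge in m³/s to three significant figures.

4.07 m³/s

Panel 1-2: Δb = 0.67 m, d̄ = (0.00+0.69)/2 = 0.345, v̄ = (0.00+0.61)/2 = 0.305 → q = 0.67×0.345×0.305 = 0.07050 m³/s
Panel 2-3: Δb = 1.7 m, d̄ = (0.69+1.63)/2 = 1.16, v̄ = (0.61+0.82)/2 = 0.715 → q = 1.7×1.16×0.715 = 1.410 m³/s
Panel 3-4: Δb = 1.4 m, d̄ = (1.63+1.36)/2 = 1.495, v̄ = (0.82+0.86)/2 = 0.84 → q = 1.4×1.495×0.84 = 1.758 m³/s
Panel 4-5: Δb = 0.82 m, d̄ = (1.36+0.97)/2 = 1.165, v̄ = (0.86+0.60)/2 = 0.73 → q = 0.82×1.165×0.73 = 0.6974 m³/s
Panel 5-6: Δb = 0.94 m, d̄ = (0.97+0.00)/2 = 0.485, v̄ = (0.60+0.00)/2 = 0.3 → q = 0.94×0.485×0.3 = 0.1368 m³/s
Q = Σ q = 4.073 m³/s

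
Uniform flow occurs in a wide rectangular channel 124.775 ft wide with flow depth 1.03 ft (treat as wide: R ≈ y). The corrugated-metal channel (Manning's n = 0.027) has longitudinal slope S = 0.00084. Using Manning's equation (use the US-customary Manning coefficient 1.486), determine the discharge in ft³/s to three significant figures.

A = b·y = 124.775 × 1.03 = 128.5 ft²
Wide channel: R ≈ y = 1.03 ft
Q = (1.486/n)·A·R^(2/3)·S^(1/2) = (1.486/0.027) × 128.5 × 1.030^(2/3) × 0.00084^(1/2) = 209.1 ft³/s

209 ft³/s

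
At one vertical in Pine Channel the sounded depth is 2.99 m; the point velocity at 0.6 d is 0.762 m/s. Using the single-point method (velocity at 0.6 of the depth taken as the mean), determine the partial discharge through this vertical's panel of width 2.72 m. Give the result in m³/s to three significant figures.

v̄ = v₀.₆ = 0.762 m/s
q = v̄ × d × w = 0.7620 × 2.99 × 2.72 = 6.197 m³/s

6.20 m³/s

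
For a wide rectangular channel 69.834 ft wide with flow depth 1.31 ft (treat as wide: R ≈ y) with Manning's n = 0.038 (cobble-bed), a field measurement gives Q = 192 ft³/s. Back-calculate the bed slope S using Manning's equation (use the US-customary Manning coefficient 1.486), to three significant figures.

0.00201

A = b·y = 69.834 × 1.31 = 91.48 ft²
Wide channel: R ≈ y = 1.31 ft
S = (Q·n / (1.486·A·R^(2/3)))² = (192×0.038 / (1.486×91.48×1.197))² = 0.002010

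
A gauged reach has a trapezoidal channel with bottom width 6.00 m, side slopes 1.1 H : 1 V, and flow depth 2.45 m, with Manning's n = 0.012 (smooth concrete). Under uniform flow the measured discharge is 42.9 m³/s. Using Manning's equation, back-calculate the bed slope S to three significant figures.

A = (b + z·y)·y = (6.00 + 1.1×2.45)×2.45 = 21.30 m²
P = b + 2y√(1+z²) = 6.00 + 2×2.45×√(1+1.1²) = 13.28 m
R = A/P = 21.30/13.28 = 1.604 m
S = (Q·n / (1·A·R^(2/3)))² = (42.9×0.012 / (1×21.30×1.370))² = 0.0003111

0.000311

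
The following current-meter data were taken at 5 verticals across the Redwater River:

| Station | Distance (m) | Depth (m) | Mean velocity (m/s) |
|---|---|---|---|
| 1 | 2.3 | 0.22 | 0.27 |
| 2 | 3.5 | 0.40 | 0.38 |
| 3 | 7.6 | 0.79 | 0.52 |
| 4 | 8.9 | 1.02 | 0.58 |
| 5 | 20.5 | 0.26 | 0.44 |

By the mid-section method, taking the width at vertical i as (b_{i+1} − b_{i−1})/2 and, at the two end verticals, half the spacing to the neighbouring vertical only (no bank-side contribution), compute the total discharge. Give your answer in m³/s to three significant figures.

w_1 = (3.5 − 2.3)/2 = 0.6 m; q_1 = 0.27 × 0.22 × 0.6 = 0.03564 m³/s
w_2 = (7.6 − 2.3)/2 = 2.65 m; q_2 = 0.38 × 0.40 × 2.65 = 0.4028 m³/s
w_3 = (8.9 − 3.5)/2 = 2.7 m; q_3 = 0.52 × 0.79 × 2.7 = 1.109 m³/s
w_4 = (20.5 − 7.6)/2 = 6.45 m; q_4 = 0.58 × 1.02 × 6.45 = 3.816 m³/s
w_5 = (20.5 − 8.9)/2 = 5.8 m; q_5 = 0.44 × 0.26 × 5.8 = 0.6635 m³/s
Q = Σ qᵢ = 6.027 m³/s

6.03 m³/s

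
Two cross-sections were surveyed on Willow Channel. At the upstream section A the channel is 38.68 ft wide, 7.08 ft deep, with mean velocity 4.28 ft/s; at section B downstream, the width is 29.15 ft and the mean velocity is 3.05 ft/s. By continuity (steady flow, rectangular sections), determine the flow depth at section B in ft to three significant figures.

Q = A₁V₁ = (38.68×7.08) × 4.28 = 1172 ft³/s
d₂ = Q/(b₂ V₂) = 1172/(29.15×3.05) = 13.18 ft

13.2 ft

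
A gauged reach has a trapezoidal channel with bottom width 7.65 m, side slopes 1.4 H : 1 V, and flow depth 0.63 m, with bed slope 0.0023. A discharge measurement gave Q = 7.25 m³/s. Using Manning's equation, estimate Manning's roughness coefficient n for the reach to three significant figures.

A = (b + z·y)·y = (7.65 + 1.4×0.63)×0.63 = 5.375 m²
P = b + 2y√(1+z²) = 7.65 + 2×0.63×√(1+1.4²) = 9.818 m
R = A/P = 5.375/9.818 = 0.5475 m
n = (1/Q)·A·R^(2/3)·S^(1/2) = (1/7.25) × 5.375 × 0.6692 × 0.04796 = 0.02380

0.0238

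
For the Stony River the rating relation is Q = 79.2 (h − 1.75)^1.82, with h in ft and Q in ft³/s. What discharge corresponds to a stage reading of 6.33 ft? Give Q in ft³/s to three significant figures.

Q = 79.2 × (6.33 − 1.75)^1.82 = 79.2 × 4.58^1.82 = 1263 ft³/s

1260 ft³/s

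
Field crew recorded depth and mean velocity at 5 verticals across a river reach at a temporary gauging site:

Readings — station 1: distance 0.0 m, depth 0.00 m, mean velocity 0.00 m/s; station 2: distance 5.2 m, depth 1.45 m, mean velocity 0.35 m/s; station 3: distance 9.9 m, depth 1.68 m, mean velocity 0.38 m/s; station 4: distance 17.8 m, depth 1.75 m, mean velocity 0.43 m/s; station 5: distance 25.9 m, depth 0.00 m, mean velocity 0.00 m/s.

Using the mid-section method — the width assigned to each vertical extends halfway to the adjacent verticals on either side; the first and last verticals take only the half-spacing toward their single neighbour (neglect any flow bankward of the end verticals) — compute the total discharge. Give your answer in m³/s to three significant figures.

12.6 m³/s

w_2 = (9.9 − 0.0)/2 = 4.95 m; q_2 = 0.35 × 1.45 × 4.95 = 2.512 m³/s
w_3 = (17.8 − 5.2)/2 = 6.3 m; q_3 = 0.38 × 1.68 × 6.3 = 4.022 m³/s
w_4 = (25.9 − 9.9)/2 = 8 m; q_4 = 0.43 × 1.75 × 8 = 6.020 m³/s
Stations 1, 5 contribute zero (depth or velocity is 0).
Q = Σ qᵢ = 12.55 m³/s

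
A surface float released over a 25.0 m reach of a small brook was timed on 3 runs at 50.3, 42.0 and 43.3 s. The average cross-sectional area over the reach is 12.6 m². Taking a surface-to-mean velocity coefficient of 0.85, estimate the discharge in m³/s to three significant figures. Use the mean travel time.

5.92 m³/s

t̄ = (50.3 + 42.0 + 43.3) / 3 = 45.2 s
v_surface = L / t̄ = 25.0 / 45.2 = 0.5531 m/s
v_mean = 0.85 × 0.5531 = 0.4701 m/s
Q = A × v_mean = 12.6 × 0.4701 = 5.924 m³/s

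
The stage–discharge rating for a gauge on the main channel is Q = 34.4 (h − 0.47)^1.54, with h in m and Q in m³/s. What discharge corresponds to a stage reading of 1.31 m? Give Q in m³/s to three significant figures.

26.3 m³/s

Q = 34.4 × (1.31 − 0.47)^1.54 = 34.4 × 0.84^1.54 = 26.30 m³/s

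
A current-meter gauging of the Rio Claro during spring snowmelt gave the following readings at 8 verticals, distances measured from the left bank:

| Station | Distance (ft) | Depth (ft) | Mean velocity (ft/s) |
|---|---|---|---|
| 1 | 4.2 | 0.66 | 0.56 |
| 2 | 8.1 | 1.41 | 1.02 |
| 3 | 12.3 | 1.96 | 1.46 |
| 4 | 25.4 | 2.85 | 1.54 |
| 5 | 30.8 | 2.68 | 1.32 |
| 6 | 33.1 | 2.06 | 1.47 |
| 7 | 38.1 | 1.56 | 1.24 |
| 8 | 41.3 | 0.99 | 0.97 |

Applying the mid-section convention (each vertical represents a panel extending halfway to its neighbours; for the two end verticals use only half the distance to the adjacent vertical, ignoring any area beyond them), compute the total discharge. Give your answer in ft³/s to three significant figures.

106 ft³/s

w_1 = (8.1 − 4.2)/2 = 1.95 ft; q_1 = 0.56 × 0.66 × 1.95 = 0.7207 ft³/s
w_2 = (12.3 − 4.2)/2 = 4.05 ft; q_2 = 1.02 × 1.41 × 4.05 = 5.825 ft³/s
w_3 = (25.4 − 8.1)/2 = 8.65 ft; q_3 = 1.46 × 1.96 × 8.65 = 24.75 ft³/s
w_4 = (30.8 − 12.3)/2 = 9.25 ft; q_4 = 1.54 × 2.85 × 9.25 = 40.60 ft³/s
w_5 = (33.1 − 25.4)/2 = 3.85 ft; q_5 = 1.32 × 2.68 × 3.85 = 13.62 ft³/s
w_6 = (38.1 − 30.8)/2 = 3.65 ft; q_6 = 1.47 × 2.06 × 3.65 = 11.05 ft³/s
w_7 = (41.3 − 33.1)/2 = 4.1 ft; q_7 = 1.24 × 1.56 × 4.1 = 7.931 ft³/s
w_8 = (41.3 − 38.1)/2 = 1.6 ft; q_8 = 0.97 × 0.99 × 1.6 = 1.536 ft³/s
Q = Σ qᵢ = 106.0 ft³/s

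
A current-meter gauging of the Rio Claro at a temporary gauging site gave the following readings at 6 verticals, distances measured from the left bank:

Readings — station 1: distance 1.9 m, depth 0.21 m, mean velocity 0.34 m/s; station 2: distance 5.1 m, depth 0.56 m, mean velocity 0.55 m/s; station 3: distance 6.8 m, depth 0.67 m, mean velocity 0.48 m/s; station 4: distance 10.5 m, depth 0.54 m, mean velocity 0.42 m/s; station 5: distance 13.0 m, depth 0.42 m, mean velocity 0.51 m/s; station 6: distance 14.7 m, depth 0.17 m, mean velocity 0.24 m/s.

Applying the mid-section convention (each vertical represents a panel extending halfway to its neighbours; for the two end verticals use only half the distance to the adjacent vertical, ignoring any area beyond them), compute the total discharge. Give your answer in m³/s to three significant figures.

2.92 m³/s

w_1 = (5.1 − 1.9)/2 = 1.6 m; q_1 = 0.34 × 0.21 × 1.6 = 0.1142 m³/s
w_2 = (6.8 − 1.9)/2 = 2.45 m; q_2 = 0.55 × 0.56 × 2.45 = 0.7546 m³/s
w_3 = (10.5 − 5.1)/2 = 2.7 m; q_3 = 0.48 × 0.67 × 2.7 = 0.8683 m³/s
w_4 = (13.0 − 6.8)/2 = 3.1 m; q_4 = 0.42 × 0.54 × 3.1 = 0.7031 m³/s
w_5 = (14.7 − 10.5)/2 = 2.1 m; q_5 = 0.51 × 0.42 × 2.1 = 0.4498 m³/s
w_6 = (14.7 − 13.0)/2 = 0.85 m; q_6 = 0.24 × 0.17 × 0.85 = 0.03468 m³/s
Q = Σ qᵢ = 2.925 m³/s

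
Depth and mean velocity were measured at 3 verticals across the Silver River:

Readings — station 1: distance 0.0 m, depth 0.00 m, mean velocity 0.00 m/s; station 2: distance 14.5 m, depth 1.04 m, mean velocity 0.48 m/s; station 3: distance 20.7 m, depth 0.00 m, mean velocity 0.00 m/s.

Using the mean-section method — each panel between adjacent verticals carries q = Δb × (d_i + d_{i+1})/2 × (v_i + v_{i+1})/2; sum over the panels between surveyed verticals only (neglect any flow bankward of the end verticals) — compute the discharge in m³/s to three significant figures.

2.58 m³/s

Panel 1-2: Δb = 14.5 m, d̄ = (0.00+1.04)/2 = 0.52, v̄ = (0.00+0.48)/2 = 0.24 → q = 14.5×0.52×0.24 = 1.810 m³/s
Panel 2-3: Δb = 6.2 m, d̄ = (1.04+0.00)/2 = 0.52, v̄ = (0.48+0.00)/2 = 0.24 → q = 6.2×0.52×0.24 = 0.7738 m³/s
Q = Σ q = 2.583 m³/s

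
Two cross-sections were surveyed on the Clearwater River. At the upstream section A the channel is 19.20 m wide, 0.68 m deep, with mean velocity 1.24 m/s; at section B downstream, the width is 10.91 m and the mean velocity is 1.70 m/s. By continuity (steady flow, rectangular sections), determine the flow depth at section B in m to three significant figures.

Q = A₁V₁ = (19.20×0.68) × 1.24 = 16.19 m³/s
d₂ = Q/(b₂ V₂) = 16.19/(10.91×1.70) = 0.8729 m

0.873 m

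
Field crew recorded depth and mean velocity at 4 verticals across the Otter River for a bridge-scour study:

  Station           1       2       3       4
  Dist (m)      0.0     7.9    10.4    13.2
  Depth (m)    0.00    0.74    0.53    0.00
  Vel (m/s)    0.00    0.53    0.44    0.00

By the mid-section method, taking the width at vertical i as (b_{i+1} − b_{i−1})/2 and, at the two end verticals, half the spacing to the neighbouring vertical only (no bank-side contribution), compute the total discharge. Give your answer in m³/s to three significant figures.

2.66 m³/s

w_2 = (10.4 − 0.0)/2 = 5.2 m; q_2 = 0.53 × 0.74 × 5.2 = 2.039 m³/s
w_3 = (13.2 − 7.9)/2 = 2.65 m; q_3 = 0.44 × 0.53 × 2.65 = 0.6180 m³/s
Stations 1, 4 contribute zero (depth or velocity is 0).
Q = Σ qᵢ = 2.657 m³/s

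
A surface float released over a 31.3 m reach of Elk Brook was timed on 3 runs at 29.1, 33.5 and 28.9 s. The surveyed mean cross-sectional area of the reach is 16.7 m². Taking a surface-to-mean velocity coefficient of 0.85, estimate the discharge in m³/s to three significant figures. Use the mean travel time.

14.6 m³/s

t̄ = (29.1 + 33.5 + 28.9) / 3 = 30.5 s
v_surface = L / t̄ = 31.3 / 30.5 = 1.026 m/s
v_mean = 0.85 × 1.026 = 0.8723 m/s
Q = A × v_mean = 16.7 × 0.8723 = 14.57 m³/s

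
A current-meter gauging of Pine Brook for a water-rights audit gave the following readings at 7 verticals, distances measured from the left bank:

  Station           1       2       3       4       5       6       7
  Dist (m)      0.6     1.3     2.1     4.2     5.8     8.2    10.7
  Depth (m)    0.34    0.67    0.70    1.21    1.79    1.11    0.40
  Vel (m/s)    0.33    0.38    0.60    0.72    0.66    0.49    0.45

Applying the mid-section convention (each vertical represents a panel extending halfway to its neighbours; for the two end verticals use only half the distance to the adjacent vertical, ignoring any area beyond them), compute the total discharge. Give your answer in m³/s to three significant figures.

6.37 m³/s

w_1 = (1.3 − 0.6)/2 = 0.35 m; q_1 = 0.33 × 0.34 × 0.35 = 0.03927 m³/s
w_2 = (2.1 − 0.6)/2 = 0.75 m; q_2 = 0.38 × 0.67 × 0.75 = 0.1910 m³/s
w_3 = (4.2 − 1.3)/2 = 1.45 m; q_3 = 0.60 × 0.70 × 1.45 = 0.6090 m³/s
w_4 = (5.8 − 2.1)/2 = 1.85 m; q_4 = 0.72 × 1.21 × 1.85 = 1.612 m³/s
w_5 = (8.2 − 4.2)/2 = 2 m; q_5 = 0.66 × 1.79 × 2 = 2.363 m³/s
w_6 = (10.7 − 5.8)/2 = 2.45 m; q_6 = 0.49 × 1.11 × 2.45 = 1.333 m³/s
w_7 = (10.7 − 8.2)/2 = 1.25 m; q_7 = 0.45 × 0.40 × 1.25 = 0.2250 m³/s
Q = Σ qᵢ = 6.371 m³/s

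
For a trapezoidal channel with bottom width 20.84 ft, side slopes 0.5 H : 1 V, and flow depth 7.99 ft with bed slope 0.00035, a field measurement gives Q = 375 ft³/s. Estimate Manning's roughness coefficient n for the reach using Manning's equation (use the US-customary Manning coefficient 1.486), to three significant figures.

A = (b + z·y)·y = (20.84 + 0.5×7.99)×7.99 = 198.4 ft²
P = b + 2y√(1+z²) = 20.84 + 2×7.99×√(1+0.5²) = 38.71 ft
R = A/P = 198.4/38.71 = 5.127 ft
n = (1.486/Q)·A·R^(2/3)·S^(1/2) = (1.486/375) × 198.4 × 2.973 × 0.01871 = 0.04374

0.0437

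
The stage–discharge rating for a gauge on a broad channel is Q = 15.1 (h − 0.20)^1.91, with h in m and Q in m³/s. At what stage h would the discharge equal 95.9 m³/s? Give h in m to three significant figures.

h − h₀ = (Q/C)^(1/b) = (95.9/15.1)^(1/1.91) = 2.632 m
h = 0.20 + 2.632 = 2.832 m

2.83 m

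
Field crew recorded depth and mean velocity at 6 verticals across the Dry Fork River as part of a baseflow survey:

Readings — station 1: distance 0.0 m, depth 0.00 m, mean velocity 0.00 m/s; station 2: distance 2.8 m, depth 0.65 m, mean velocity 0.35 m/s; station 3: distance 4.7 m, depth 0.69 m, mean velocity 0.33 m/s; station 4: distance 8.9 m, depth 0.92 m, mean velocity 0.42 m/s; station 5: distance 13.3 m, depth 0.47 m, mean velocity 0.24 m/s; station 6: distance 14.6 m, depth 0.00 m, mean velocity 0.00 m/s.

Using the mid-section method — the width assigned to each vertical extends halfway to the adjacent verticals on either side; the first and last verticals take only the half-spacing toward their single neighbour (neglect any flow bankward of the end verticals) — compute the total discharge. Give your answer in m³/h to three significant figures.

w_2 = (4.7 − 0.0)/2 = 2.35 m; q_2 = 0.35 × 0.65 × 2.35 = 0.5346 m³/s
w_3 = (8.9 − 2.8)/2 = 3.05 m; q_3 = 0.33 × 0.69 × 3.05 = 0.6945 m³/s
w_4 = (13.3 − 4.7)/2 = 4.3 m; q_4 = 0.42 × 0.92 × 4.3 = 1.662 m³/s
w_5 = (14.6 − 8.9)/2 = 2.85 m; q_5 = 0.24 × 0.47 × 2.85 = 0.3215 m³/s
Stations 1, 6 contribute zero (depth or velocity is 0).
Q = Σ qᵢ = 3.212 m³/s
= 3.212 × 3600 = 11560 m³/h

11600 m³/h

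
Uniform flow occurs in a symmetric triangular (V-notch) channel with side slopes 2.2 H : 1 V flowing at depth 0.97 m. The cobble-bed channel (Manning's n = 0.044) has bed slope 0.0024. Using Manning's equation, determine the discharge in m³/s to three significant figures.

A = z·y² = 2.2×0.97² = 2.070 m²
P = 2y√(1+z²) = 2×0.97×√(1+2.2²) = 4.688 m
R = A/P = 2.070/4.688 = 0.4415 m
Q = (1/n)·A·R^(2/3)·S^(1/2) = (1/0.044) × 2.070 × 0.4415^(2/3) × 0.0024^(1/2) = 1.336 m³/s

1.34 m³/s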